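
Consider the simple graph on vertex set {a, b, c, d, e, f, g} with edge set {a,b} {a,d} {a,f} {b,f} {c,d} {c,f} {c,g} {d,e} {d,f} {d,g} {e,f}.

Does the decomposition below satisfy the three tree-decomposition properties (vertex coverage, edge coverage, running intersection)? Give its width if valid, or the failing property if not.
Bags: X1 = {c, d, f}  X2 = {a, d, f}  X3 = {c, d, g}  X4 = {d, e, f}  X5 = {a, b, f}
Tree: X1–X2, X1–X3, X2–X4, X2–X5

Every vertex of G appears in some bag (union = {a, b, c, d, e, f, g}); every edge is covered by a bag; and for each vertex v the set of bags containing v is connected in the bag tree. The decomposition is therefore valid. The largest bag has 3 vertices, so the width is 2.

Yes; width 2.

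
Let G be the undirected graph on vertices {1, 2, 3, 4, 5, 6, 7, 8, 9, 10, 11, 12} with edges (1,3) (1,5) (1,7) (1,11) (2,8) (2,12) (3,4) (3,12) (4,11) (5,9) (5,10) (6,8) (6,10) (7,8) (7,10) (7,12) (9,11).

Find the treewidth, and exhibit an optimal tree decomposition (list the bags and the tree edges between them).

The largest bag has 4 vertices, giving width 3; this decomposition certifies tw(G) ≤ 3. For the lower bound: the 4 vertex sets {2,6,8}, {12}, {7}, {1,3,5,10} are disjoint, each induces a connected subgraph, and every pair is joined by at least one edge of G. Contracting each set to a single vertex therefore yields K_{4} as a minor, and since treewidth is minor-monotone, tw(G) ≥ tw(K_{4}) = 3. The upper and lower bounds meet at 3, so that is the treewidth.

Treewidth 3.
Bags: B1 = {2, 6, 8, 12}  B2 = {6, 7, 8, 12}  B3 = {6, 7, 10, 12}  B4 = {3, 7, 10, 12}  B5 = {1, 3, 7, 10}  B6 = {1, 3, 5, 10}  B7 = {1, 3, 4, 5}  B8 = {1, 4, 5, 11}  B9 = {4, 5, 9, 11}
Tree: B1–B2, B2–B3, B3–B4, B4–B5, B5–B6, B6–B7, B7–B8, B8–B9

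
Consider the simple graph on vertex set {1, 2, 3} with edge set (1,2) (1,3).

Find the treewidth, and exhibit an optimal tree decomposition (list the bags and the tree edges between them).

Every bag has size at most 2, so the width is 2 − 1 = 1 and tw(G) ≤ 1. Any graph with an edge has treewidth ≥ 1, and G has the edge 2–1. Hence tw(G) = 1 exactly.

Treewidth 1.
One optimal decomposition is:
Bags: B1 = {1, 2}  B2 = {1, 3}
Tree: B1–B2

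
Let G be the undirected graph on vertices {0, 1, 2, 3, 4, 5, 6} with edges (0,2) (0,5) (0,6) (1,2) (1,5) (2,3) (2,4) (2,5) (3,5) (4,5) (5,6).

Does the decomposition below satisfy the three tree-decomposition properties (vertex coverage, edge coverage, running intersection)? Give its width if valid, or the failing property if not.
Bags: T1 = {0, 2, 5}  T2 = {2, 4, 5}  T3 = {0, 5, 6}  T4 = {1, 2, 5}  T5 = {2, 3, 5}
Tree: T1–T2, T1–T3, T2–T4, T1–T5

Checking the three conditions: (i) the bags cover all of {0, 1, 2, 3, 4, 5, 6}; (ii) for each edge, some bag contains both endpoints; (iii) the bags containing any fixed vertex form a subtree. All hold, so the decomposition is valid with width 3 − 1 = 2.

Yes; width 2.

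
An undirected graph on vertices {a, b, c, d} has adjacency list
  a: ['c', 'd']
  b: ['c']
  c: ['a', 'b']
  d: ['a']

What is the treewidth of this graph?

1

A width-1 tree decomposition is:
Bags: B1 = {a, c}  B2 = {a, d}  B3 = {b, c}
Tree: B1–B2, B1–B3
Each bag holds 2 vertices, so the decomposition has width 1, which upper-bounds the treewidth. Any graph with an edge has treewidth ≥ 1, and G has the edge c–a. The upper and lower bounds meet at 1, so that is the treewidth.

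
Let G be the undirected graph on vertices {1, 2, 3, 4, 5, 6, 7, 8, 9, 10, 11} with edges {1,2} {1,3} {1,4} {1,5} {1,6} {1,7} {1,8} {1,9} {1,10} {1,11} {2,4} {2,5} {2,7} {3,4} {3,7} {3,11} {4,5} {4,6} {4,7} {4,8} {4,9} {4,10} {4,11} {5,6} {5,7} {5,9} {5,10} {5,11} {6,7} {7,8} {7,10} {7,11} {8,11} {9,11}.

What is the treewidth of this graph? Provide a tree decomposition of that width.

Treewidth 4.
One optimal decomposition is:
Bags: B1 = {1, 2, 4, 5, 7}  B2 = {1, 4, 5, 7, 11}  B3 = {1, 3, 4, 7, 11}  B4 = {1, 4, 5, 7, 10}  B5 = {1, 4, 5, 6, 7}  B6 = {1, 4, 5, 9, 11}  B7 = {1, 4, 7, 8, 11}
Tree: B1–B2, B2–B3, B2–B4, B1–B5, B2–B6, B2–B7

Each bag holds 5 vertices, so the decomposition has width 4, which upper-bounds the treewidth. For the lower bound, the 5 vertices {1, 4, 5, 9, 11} are pairwise adjacent, and any tree decomposition puts a clique entirely inside one bag — forcing width ≥ 4. Therefore the treewidth is 4.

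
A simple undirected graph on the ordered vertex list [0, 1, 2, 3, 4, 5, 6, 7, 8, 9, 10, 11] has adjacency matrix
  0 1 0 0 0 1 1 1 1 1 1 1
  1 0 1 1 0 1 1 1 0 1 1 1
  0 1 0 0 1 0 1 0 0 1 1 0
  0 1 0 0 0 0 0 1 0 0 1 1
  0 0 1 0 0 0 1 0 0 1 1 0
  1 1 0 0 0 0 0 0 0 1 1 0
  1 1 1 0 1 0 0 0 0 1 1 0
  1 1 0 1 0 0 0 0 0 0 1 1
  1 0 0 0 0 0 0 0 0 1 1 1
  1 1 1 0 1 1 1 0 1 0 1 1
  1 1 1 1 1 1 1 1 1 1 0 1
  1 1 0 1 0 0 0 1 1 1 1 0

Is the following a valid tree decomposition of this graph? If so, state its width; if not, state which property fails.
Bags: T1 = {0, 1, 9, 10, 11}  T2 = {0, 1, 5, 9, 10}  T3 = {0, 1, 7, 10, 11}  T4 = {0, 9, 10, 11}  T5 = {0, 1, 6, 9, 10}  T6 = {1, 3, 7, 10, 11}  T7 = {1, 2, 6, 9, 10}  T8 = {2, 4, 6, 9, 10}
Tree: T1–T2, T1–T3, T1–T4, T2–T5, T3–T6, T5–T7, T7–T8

No — vertex 8 appears in no bag.

A tree decomposition must satisfy three properties: every vertex lies in some bag; for every edge, both endpoints lie together in some bag; and for every vertex, the bags containing it form a connected subtree. Here vertex 8 appears in no bag, so the decomposition is invalid.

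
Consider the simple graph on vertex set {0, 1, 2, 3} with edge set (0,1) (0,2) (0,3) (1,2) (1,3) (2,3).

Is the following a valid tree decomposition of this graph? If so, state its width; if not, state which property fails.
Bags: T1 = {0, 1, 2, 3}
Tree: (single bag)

Every vertex of G appears in some bag (union = {0, 1, 2, 3}); every edge is covered by a bag; and for each vertex v the set of bags containing v is connected in the bag tree. The decomposition is therefore valid. The largest bag has 4 vertices, so the width is 3.

Yes; width 3.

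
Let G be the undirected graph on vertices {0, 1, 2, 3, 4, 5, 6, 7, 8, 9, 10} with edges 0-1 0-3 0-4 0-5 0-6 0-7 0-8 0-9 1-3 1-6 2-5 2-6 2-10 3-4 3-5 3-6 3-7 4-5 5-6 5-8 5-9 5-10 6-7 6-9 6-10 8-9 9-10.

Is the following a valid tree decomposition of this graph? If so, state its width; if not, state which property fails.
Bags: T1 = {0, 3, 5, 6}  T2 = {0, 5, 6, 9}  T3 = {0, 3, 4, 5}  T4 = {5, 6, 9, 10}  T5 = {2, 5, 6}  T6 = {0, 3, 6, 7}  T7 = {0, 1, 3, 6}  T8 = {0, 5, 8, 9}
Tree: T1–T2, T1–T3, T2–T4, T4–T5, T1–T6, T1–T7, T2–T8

No — edge (10,2) lies in no bag.

A tree decomposition must satisfy three properties: every vertex lies in some bag; for every edge, both endpoints lie together in some bag; and for every vertex, the bags containing it form a connected subtree. Here edge (10,2) lies in no bag, so the decomposition is invalid.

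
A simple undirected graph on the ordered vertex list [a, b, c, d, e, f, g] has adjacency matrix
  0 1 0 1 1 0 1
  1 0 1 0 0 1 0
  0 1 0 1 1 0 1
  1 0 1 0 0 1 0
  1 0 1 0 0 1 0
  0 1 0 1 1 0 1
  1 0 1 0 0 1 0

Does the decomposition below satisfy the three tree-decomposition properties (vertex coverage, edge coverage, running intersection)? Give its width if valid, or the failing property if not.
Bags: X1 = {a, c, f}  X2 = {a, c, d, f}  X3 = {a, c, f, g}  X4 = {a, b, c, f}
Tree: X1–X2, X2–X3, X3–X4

A tree decomposition must satisfy three properties: every vertex lies in some bag; for every edge, both endpoints lie together in some bag; and for every vertex, the bags containing it form a connected subtree. Here vertex e appears in no bag, so the decomposition is invalid.

No — vertex e appears in no bag.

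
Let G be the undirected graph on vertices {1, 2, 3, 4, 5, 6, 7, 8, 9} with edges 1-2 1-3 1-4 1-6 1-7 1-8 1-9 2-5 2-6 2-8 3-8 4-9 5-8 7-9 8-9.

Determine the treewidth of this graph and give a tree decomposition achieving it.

Treewidth 2.
Bags: B1 = {1, 7, 9}  B2 = {1, 8, 9}  B3 = {1, 3, 8}  B4 = {1, 2, 8}  B5 = {1, 4, 9}  B6 = {2, 5, 8}  B7 = {1, 2, 6}
Tree: B1–B2, B2–B3, B2–B4, B1–B5, B4–B6, B4–B7

Each bag holds 3 vertices, so the decomposition has width 2, which upper-bounds the treewidth. For the lower bound, the 3 vertices {1, 8, 9} are pairwise adjacent, and any tree decomposition puts a clique entirely inside one bag — forcing width ≥ 2. Combining the bounds, tw(G) = 2.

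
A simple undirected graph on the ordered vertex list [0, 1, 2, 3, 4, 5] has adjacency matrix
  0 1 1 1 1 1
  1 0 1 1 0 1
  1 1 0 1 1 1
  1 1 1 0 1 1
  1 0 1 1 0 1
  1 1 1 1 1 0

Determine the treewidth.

A width-4 tree decomposition is:
Bags: B1 = {0, 2, 3, 4, 5}  B2 = {0, 1, 2, 3, 5}
Tree: B1–B2
Every bag has size at most 5, so the width is 5 − 1 = 4 and tw(G) ≤ 4. For the lower bound, the 5 vertices {0, 1, 2, 3, 5} are pairwise adjacent, and any tree decomposition puts a clique entirely inside one bag — forcing width ≥ 4. The upper and lower bounds meet at 4, so that is the treewidth.

4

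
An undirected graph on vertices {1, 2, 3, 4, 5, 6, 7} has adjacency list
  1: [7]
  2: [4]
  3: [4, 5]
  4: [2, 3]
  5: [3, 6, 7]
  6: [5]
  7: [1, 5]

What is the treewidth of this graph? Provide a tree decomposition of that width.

Each bag holds 2 vertices, so the decomposition has width 1, which upper-bounds the treewidth. Since G has at least one edge (e.g. 4–3), it is not an edgeless graph, so tw(G) ≥ 1. The upper and lower bounds meet at 1, so that is the treewidth.

Treewidth 1.
One such decomposition:
Bags: B1 = {3, 4}  B2 = {3, 5}  B3 = {5, 7}  B4 = {1, 7}  B5 = {2, 4}  B6 = {5, 6}
Tree: B1–B2, B2–B3, B3–B4, B1–B5, B2–B6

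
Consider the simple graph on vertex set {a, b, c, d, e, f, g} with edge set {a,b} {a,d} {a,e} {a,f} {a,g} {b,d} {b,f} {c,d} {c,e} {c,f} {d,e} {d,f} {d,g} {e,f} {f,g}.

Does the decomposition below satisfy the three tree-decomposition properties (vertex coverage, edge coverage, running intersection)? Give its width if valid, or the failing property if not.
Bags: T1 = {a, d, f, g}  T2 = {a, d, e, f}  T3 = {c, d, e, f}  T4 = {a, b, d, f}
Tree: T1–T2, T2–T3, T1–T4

Checking the three conditions: (i) the bags cover all of {a, b, c, d, e, f, g}; (ii) for each edge, some bag contains both endpoints; (iii) the bags containing any fixed vertex form a subtree. All hold, so the decomposition is valid with width 4 − 1 = 3.

Yes; width 3.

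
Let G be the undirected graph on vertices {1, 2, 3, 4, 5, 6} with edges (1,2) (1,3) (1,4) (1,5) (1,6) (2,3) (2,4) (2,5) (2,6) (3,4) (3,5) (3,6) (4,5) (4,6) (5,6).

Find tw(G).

5

A width-5 tree decomposition is:
Bags: B1 = {1, 2, 3, 4, 5, 6}
Tree: (single bag)
With just one bag of size 6, the width is 6 − 1 = 5, so tw(G) ≤ 5. Conversely, {1, 2, 3, 4, 5, 6} is a clique of size 6, and the vertices of any clique must share a bag in every tree decomposition; so some bag has ≥ 6 vertices and tw(G) ≥ 5. The upper and lower bounds meet at 5, so that is the treewidth.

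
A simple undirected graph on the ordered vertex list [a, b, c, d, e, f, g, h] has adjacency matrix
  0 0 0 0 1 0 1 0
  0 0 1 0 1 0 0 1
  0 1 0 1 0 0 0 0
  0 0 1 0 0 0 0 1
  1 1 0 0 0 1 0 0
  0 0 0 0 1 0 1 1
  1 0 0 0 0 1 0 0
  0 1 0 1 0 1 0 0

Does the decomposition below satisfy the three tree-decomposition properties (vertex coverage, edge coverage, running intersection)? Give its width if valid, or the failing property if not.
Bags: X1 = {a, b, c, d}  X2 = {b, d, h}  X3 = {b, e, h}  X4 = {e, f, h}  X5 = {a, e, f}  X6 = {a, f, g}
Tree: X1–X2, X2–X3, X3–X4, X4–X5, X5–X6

A tree decomposition must satisfy three properties: every vertex lies in some bag; for every edge, both endpoints lie together in some bag; and for every vertex, the bags containing it form a connected subtree. Here bags containing vertex a are not connected in the tree, so the decomposition is invalid.

No — bags containing vertex a are not connected in the tree.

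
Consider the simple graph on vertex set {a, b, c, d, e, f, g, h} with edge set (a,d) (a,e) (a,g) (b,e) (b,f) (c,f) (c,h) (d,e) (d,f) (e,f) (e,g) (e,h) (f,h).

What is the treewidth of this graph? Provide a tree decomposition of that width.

The largest bag has 3 vertices, giving width 2; this decomposition certifies tw(G) ≤ 2. On the other hand G contains the 3-clique {a, e, g}. A clique must lie in a single bag of any decomposition, so no decomposition can have width below 2. The upper and lower bounds meet at 2, so that is the treewidth.

Treewidth 2.
Bags: B1 = {e, f, h}  B2 = {c, f, h}  B3 = {d, e, f}  B4 = {a, d, e}  B5 = {b, e, f}  B6 = {a, e, g}
Tree: B1–B2, B1–B3, B3–B4, B1–B5, B4–B6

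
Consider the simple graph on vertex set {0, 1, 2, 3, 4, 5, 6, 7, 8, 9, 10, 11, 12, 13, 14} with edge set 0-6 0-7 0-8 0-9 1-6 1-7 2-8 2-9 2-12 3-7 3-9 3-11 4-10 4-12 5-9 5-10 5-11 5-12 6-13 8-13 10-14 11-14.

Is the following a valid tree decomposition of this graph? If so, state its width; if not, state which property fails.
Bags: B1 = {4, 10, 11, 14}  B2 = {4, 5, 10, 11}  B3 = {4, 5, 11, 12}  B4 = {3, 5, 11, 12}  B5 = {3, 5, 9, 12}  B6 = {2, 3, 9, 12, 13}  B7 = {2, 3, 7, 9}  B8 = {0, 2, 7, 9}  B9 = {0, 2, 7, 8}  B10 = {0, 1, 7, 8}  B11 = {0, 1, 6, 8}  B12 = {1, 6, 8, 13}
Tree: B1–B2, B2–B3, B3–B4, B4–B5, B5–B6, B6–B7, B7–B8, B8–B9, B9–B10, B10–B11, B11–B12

A tree decomposition must satisfy three properties: every vertex lies in some bag; for every edge, both endpoints lie together in some bag; and for every vertex, the bags containing it form a connected subtree. Here bags containing vertex 13 are not connected in the tree, so the decomposition is invalid.

No — bags containing vertex 13 are not connected in the tree.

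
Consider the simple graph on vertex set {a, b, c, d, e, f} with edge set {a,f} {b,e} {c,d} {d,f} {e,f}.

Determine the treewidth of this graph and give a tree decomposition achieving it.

Each bag holds 2 vertices, so the decomposition has width 1, which upper-bounds the treewidth. Since G has at least one edge (e.g. d–c), it is not an edgeless graph, so tw(G) ≥ 1. Therefore the treewidth is 1.

Treewidth 1.
One optimal decomposition is:
Bags: B1 = {c, d}  B2 = {d, f}  B3 = {e, f}  B4 = {a, f}  B5 = {b, e}
Tree: B1–B2, B2–B3, B2–B4, B3–B5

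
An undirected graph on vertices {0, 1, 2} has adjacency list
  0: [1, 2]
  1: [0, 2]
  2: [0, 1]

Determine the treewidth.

A width-2 tree decomposition is:
Bags: B1 = {0, 1, 2}
Tree: (single bag)
With just one bag of size 3, the width is 3 − 1 = 2, so tw(G) ≤ 2. On the other hand G contains the 3-clique {0, 1, 2}. A clique must lie in a single bag of any decomposition, so no decomposition can have width below 2. Therefore the treewidth is 2.

2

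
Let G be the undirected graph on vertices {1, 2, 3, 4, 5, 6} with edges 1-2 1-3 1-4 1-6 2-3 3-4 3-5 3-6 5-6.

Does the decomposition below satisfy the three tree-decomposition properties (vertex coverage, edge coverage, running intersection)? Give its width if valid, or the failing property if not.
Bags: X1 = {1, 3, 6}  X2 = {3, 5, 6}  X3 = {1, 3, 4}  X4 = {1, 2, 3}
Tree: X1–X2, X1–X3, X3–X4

Yes; width 2.

Every vertex of G appears in some bag (union = {1, 2, 3, 4, 5, 6}); every edge is covered by a bag; and for each vertex v the set of bags containing v is connected in the bag tree. The decomposition is therefore valid. The largest bag has 3 vertices, so the width is 2.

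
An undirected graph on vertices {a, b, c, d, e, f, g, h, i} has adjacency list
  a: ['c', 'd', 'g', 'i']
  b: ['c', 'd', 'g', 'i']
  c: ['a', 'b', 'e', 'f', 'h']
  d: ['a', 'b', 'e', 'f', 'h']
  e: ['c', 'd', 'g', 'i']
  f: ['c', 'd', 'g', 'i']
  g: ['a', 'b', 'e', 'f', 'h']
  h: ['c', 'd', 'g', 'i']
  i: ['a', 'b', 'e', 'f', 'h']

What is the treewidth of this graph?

A width-4 tree decomposition is:
Bags: B1 = {c, d, g, h, i}  B2 = {b, c, d, g, i}  B3 = {c, d, f, g, i}  B4 = {c, d, e, g, i}  B5 = {a, c, d, g, i}
Tree: B1–B2, B2–B3, B3–B4, B4–B5
Each bag holds 5 vertices, so the decomposition has width 4, which upper-bounds the treewidth. For the lower bound: the 5 vertex sets {d,h}, {b,c}, {f,i}, {g}, {e} are disjoint, each induces a connected subgraph, and every pair is joined by at least one edge of G. Contracting each set to a single vertex therefore yields K_{5} as a minor, and since treewidth is minor-monotone, tw(G) ≥ tw(K_{5}) = 4. The upper and lower bounds meet at 4, so that is the treewidth.

4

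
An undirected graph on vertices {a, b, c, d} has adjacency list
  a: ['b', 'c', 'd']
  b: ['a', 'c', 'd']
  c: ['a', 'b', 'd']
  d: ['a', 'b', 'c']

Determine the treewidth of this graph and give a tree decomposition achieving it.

Treewidth 3.
One optimal decomposition is:
Bags: B1 = {a, b, c, d}
Tree: (single bag)

With just one bag of size 4, the width is 4 − 1 = 3, so tw(G) ≤ 3. On the other hand G contains the 4-clique {a, b, c, d}. A clique must lie in a single bag of any decomposition, so no decomposition can have width below 3. Therefore the treewidth is 3.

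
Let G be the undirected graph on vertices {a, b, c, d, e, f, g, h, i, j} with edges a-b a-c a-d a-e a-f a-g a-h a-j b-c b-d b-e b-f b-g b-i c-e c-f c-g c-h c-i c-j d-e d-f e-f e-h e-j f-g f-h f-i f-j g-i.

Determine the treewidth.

A width-4 tree decomposition is:
Bags: B1 = {a, b, c, e, f}  B2 = {a, c, e, f, h}  B3 = {a, c, e, f, j}  B4 = {a, b, c, f, g}  B5 = {a, b, d, e, f}  B6 = {b, c, f, g, i}
Tree: B1–B2, B2–B3, B1–B4, B1–B5, B4–B6
Every bag has size at most 5, so the width is 5 − 1 = 4 and tw(G) ≤ 4. Conversely, {a, b, d, e, f} is a clique of size 5, and the vertices of any clique must share a bag in every tree decomposition; so some bag has ≥ 5 vertices and tw(G) ≥ 4. Hence tw(G) = 4 exactly.

4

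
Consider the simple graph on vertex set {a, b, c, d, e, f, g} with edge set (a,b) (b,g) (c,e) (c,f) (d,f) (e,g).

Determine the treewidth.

A width-1 tree decomposition is:
Bags: B1 = {a, b}  B2 = {b, g}  B3 = {e, g}  B4 = {c, e}  B5 = {c, f}  B6 = {d, f}
Tree: B1–B2, B2–B3, B3–B4, B4–B5, B5–B6
The largest bag has 2 vertices, giving width 1; this decomposition certifies tw(G) ≤ 1. Any graph with an edge has treewidth ≥ 1, and G has the edge a–b. The upper and lower bounds meet at 1, so that is the treewidth.

1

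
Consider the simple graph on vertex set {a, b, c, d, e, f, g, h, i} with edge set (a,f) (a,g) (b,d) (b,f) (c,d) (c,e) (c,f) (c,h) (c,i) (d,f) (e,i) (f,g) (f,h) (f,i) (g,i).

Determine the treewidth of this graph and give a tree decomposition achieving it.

The largest bag has 3 vertices, giving width 2; this decomposition certifies tw(G) ≤ 2. For the lower bound, the 3 vertices {c, e, i} are pairwise adjacent, and any tree decomposition puts a clique entirely inside one bag — forcing width ≥ 2. Hence tw(G) = 2 exactly.

Treewidth 2.
One optimal decomposition is:
Bags: B1 = {c, d, f}  B2 = {c, f, i}  B3 = {c, e, i}  B4 = {c, f, h}  B5 = {f, g, i}  B6 = {b, d, f}  B7 = {a, f, g}
Tree: B1–B2, B2–B3, B1–B4, B2–B5, B1–B6, B5–B7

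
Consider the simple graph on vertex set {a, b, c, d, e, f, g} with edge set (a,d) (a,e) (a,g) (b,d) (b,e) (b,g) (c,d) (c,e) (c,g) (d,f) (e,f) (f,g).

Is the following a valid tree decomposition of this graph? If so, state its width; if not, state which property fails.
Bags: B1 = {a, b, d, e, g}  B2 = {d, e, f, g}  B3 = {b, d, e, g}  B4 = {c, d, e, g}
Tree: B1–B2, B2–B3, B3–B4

No — bags containing vertex b are not connected in the tree.

A tree decomposition must satisfy three properties: every vertex lies in some bag; for every edge, both endpoints lie together in some bag; and for every vertex, the bags containing it form a connected subtree. Here bags containing vertex b are not connected in the tree, so the decomposition is invalid.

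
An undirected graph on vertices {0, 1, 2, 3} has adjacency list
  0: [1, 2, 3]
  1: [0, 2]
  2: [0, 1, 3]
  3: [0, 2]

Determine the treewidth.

2

A width-2 tree decomposition is:
Bags: B1 = {0, 1, 2}  B2 = {0, 2, 3}
Tree: B1–B2
Each bag holds 3 vertices, so the decomposition has width 2, which upper-bounds the treewidth. On the other hand G contains the 3-clique {0, 1, 2}. A clique must lie in a single bag of any decomposition, so no decomposition can have width below 2. Combining the bounds, tw(G) = 2.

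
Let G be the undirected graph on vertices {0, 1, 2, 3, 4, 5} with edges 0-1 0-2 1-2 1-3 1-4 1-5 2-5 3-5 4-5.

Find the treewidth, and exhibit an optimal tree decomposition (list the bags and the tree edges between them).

The largest bag has 3 vertices, giving width 2; this decomposition certifies tw(G) ≤ 2. On the other hand G contains the 3-clique {0, 1, 2}. A clique must lie in a single bag of any decomposition, so no decomposition can have width below 2. The upper and lower bounds meet at 2, so that is the treewidth.

Treewidth 2.
Bags: B1 = {1, 4, 5}  B2 = {1, 2, 5}  B3 = {1, 3, 5}  B4 = {0, 1, 2}
Tree: B1–B2, B1–B3, B2–B4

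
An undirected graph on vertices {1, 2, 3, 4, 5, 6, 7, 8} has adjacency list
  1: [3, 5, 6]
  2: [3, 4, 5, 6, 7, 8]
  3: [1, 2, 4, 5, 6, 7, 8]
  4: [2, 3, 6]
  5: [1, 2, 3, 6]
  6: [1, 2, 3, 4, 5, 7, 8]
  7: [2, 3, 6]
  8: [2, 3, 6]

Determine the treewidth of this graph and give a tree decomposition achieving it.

Treewidth 3.
One such decomposition:
Bags: B1 = {2, 3, 5, 6}  B2 = {2, 3, 4, 6}  B3 = {1, 3, 5, 6}  B4 = {2, 3, 6, 7}  B5 = {2, 3, 6, 8}
Tree: B1–B2, B1–B3, B1–B4, B1–B5

Every bag has size at most 4, so the width is 4 − 1 = 3 and tw(G) ≤ 3. On the other hand G contains the 4-clique {1, 3, 5, 6}. A clique must lie in a single bag of any decomposition, so no decomposition can have width below 3. Combining the bounds, tw(G) = 3.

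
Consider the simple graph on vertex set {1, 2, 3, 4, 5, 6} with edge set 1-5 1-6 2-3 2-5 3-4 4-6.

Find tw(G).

2

A width-2 tree decomposition is:
Bags: B1 = {1, 5, 6}  B2 = {4, 5, 6}  B3 = {3, 4, 5}  B4 = {2, 3, 5}
Tree: B1–B2, B2–B3, B3–B4
Each bag holds 3 vertices, so the decomposition has width 2, which upper-bounds the treewidth. For the lower bound, G contains the cycle 5–1–6–4–3–2–5, so G is not a forest; only forests have treewidth ≤ 1, hence tw(G) ≥ 2. Therefore the treewidth is 2.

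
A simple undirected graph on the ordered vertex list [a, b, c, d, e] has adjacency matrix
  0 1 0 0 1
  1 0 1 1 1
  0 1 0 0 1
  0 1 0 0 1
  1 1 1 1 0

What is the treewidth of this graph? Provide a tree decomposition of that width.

The largest bag has 3 vertices, giving width 2; this decomposition certifies tw(G) ≤ 2. Conversely, {b, d, e} is a clique of size 3, and the vertices of any clique must share a bag in every tree decomposition; so some bag has ≥ 3 vertices and tw(G) ≥ 2. Combining the bounds, tw(G) = 2.

Treewidth 2.
Bags: B1 = {b, c, e}  B2 = {a, b, e}  B3 = {b, d, e}
Tree: B1–B2, B2–B3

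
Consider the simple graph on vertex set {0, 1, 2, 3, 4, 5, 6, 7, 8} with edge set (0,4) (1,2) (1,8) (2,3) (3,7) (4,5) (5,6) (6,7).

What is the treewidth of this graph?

1

A width-1 tree decomposition is:
Bags: B1 = {0, 4}  B2 = {4, 5}  B3 = {5, 6}  B4 = {6, 7}  B5 = {3, 7}  B6 = {2, 3}  B7 = {1, 2}  B8 = {1, 8}
Tree: B1–B2, B2–B3, B3–B4, B4–B5, B5–B6, B6–B7, B7–B8
Every bag has size at most 2, so the width is 2 − 1 = 1 and tw(G) ≤ 1. Any graph with an edge has treewidth ≥ 1, and G has the edge 0–4. Therefore the treewidth is 1.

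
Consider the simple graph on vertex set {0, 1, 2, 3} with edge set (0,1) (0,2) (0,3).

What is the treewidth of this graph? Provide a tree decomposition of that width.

Each bag holds 2 vertices, so the decomposition has width 1, which upper-bounds the treewidth. G has an edge, so its treewidth is at least 1. Combining the bounds, tw(G) = 1.

Treewidth 1.
One such decomposition:
Bags: B1 = {0, 3}  B2 = {0, 2}  B3 = {0, 1}
Tree: B1–B2, B2–B3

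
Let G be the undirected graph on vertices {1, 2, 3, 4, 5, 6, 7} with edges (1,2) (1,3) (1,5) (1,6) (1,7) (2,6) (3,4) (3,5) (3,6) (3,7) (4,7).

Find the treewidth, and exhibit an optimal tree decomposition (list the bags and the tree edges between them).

Treewidth 2.
One optimal decomposition is:
Bags: B1 = {1, 3, 6}  B2 = {1, 2, 6}  B3 = {1, 3, 7}  B4 = {1, 3, 5}  B5 = {3, 4, 7}
Tree: B1–B2, B1–B3, B1–B4, B3–B5

Every bag has size at most 3, so the width is 3 − 1 = 2 and tw(G) ≤ 2. On the other hand G contains the 3-clique {1, 2, 6}. A clique must lie in a single bag of any decomposition, so no decomposition can have width below 2. Combining the bounds, tw(G) = 2.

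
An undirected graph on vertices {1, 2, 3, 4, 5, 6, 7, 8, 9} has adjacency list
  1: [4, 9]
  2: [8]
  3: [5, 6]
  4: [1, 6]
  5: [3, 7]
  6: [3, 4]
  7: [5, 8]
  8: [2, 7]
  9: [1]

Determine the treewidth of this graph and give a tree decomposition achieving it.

Every bag has size at most 2, so the width is 2 − 1 = 1 and tw(G) ≤ 1. Any graph with an edge has treewidth ≥ 1, and G has the edge 2–8. The upper and lower bounds meet at 1, so that is the treewidth.

Treewidth 1.
Bags: B1 = {2, 8}  B2 = {7, 8}  B3 = {5, 7}  B4 = {3, 5}  B5 = {3, 6}  B6 = {4, 6}  B7 = {1, 4}  B8 = {1, 9}
Tree: B1–B2, B2–B3, B3–B4, B4–B5, B5–B6, B6–B7, B7–B8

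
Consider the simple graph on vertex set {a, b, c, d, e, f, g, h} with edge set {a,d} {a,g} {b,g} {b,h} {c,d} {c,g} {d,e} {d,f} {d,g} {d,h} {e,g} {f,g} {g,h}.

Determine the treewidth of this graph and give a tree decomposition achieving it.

Treewidth 2.
Bags: B1 = {d, f, g}  B2 = {a, d, g}  B3 = {c, d, g}  B4 = {d, g, h}  B5 = {b, g, h}  B6 = {d, e, g}
Tree: B1–B2, B2–B3, B2–B4, B4–B5, B3–B6

The largest bag has 3 vertices, giving width 2; this decomposition certifies tw(G) ≤ 2. On the other hand G contains the 3-clique {d, f, g}. A clique must lie in a single bag of any decomposition, so no decomposition can have width below 2. Combining the bounds, tw(G) = 2.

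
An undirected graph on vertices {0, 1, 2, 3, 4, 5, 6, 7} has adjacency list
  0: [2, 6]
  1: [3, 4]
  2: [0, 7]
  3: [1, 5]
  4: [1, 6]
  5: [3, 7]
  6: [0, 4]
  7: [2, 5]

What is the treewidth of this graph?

2

A width-2 tree decomposition is:
Bags: B1 = {0, 4, 6}  B2 = {0, 1, 4}  B3 = {0, 1, 3}  B4 = {0, 3, 5}  B5 = {0, 5, 7}  B6 = {0, 2, 7}
Tree: B1–B2, B2–B3, B3–B4, B4–B5, B5–B6
Each bag holds 3 vertices, so the decomposition has width 2, which upper-bounds the treewidth. For the lower bound, G contains the cycle 0–6–4–1–3–5–7–2–0, so G is not a forest; only forests have treewidth ≤ 1, hence tw(G) ≥ 2. The upper and lower bounds meet at 2, so that is the treewidth.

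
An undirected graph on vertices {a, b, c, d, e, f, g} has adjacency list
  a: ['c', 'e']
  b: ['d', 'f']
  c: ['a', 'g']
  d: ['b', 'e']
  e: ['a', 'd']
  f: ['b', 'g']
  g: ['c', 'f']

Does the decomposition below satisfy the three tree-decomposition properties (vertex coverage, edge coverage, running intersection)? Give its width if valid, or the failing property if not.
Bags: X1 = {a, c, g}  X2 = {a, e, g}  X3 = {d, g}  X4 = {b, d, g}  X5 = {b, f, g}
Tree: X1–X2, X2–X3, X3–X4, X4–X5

A tree decomposition must satisfy three properties: every vertex lies in some bag; for every edge, both endpoints lie together in some bag; and for every vertex, the bags containing it form a connected subtree. Here edge (e,d) lies in no bag, so the decomposition is invalid.

No — edge (e,d) lies in no bag.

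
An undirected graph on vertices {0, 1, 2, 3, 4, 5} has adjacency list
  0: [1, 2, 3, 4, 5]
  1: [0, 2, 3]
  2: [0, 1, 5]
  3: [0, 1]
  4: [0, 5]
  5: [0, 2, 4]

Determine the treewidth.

A width-2 tree decomposition is:
Bags: B1 = {0, 2, 5}  B2 = {0, 4, 5}  B3 = {0, 1, 2}  B4 = {0, 1, 3}
Tree: B1–B2, B1–B3, B3–B4
The largest bag has 3 vertices, giving width 2; this decomposition certifies tw(G) ≤ 2. For the lower bound, the 3 vertices {0, 1, 2} are pairwise adjacent, and any tree decomposition puts a clique entirely inside one bag — forcing width ≥ 2. The upper and lower bounds meet at 2, so that is the treewidth.

2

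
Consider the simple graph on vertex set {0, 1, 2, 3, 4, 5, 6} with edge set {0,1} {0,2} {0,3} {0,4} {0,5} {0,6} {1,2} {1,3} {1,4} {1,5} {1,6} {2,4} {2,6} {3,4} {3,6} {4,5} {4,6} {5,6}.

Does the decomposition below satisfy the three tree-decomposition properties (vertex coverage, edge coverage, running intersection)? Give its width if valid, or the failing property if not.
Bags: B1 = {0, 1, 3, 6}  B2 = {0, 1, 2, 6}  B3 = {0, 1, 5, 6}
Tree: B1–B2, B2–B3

A tree decomposition must satisfy three properties: every vertex lies in some bag; for every edge, both endpoints lie together in some bag; and for every vertex, the bags containing it form a connected subtree. Here vertex 4 appears in no bag, so the decomposition is invalid.

No — vertex 4 appears in no bag.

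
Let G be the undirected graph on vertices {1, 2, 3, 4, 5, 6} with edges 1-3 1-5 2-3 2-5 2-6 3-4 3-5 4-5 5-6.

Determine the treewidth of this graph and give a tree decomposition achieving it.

Treewidth 2.
One such decomposition:
Bags: B1 = {2, 3, 5}  B2 = {1, 3, 5}  B3 = {2, 5, 6}  B4 = {3, 4, 5}
Tree: B1–B2, B1–B3, B1–B4

Every bag has size at most 3, so the width is 3 − 1 = 2 and tw(G) ≤ 2. Conversely, {1, 3, 5} is a clique of size 3, and the vertices of any clique must share a bag in every tree decomposition; so some bag has ≥ 3 vertices and tw(G) ≥ 2. The upper and lower bounds meet at 2, so that is the treewidth.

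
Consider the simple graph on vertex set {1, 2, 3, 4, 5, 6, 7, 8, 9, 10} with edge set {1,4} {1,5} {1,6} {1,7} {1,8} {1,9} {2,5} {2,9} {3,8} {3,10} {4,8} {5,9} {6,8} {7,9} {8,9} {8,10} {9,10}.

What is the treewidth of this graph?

A width-2 tree decomposition is:
Bags: B1 = {1, 7, 9}  B2 = {1, 8, 9}  B3 = {1, 6, 8}  B4 = {1, 5, 9}  B5 = {2, 5, 9}  B6 = {1, 4, 8}  B7 = {8, 9, 10}  B8 = {3, 8, 10}
Tree: B1–B2, B2–B3, B1–B4, B4–B5, B3–B6, B2–B7, B7–B8
The largest bag has 3 vertices, giving width 2; this decomposition certifies tw(G) ≤ 2. For the lower bound, the 3 vertices {8, 9, 10} are pairwise adjacent, and any tree decomposition puts a clique entirely inside one bag — forcing width ≥ 2. Combining the bounds, tw(G) = 2.

2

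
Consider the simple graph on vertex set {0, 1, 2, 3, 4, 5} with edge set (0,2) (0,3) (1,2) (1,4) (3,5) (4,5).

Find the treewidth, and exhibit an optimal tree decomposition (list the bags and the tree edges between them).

Each bag holds 3 vertices, so the decomposition has width 2, which upper-bounds the treewidth. The edges 4–5–3–0–2–1–4 form a cycle, so G is not a tree and its treewidth is at least 2. Hence tw(G) = 2 exactly.

Treewidth 2.
One such decomposition:
Bags: B1 = {3, 4, 5}  B2 = {0, 3, 4}  B3 = {0, 2, 4}  B4 = {1, 2, 4}
Tree: B1–B2, B2–B3, B3–B4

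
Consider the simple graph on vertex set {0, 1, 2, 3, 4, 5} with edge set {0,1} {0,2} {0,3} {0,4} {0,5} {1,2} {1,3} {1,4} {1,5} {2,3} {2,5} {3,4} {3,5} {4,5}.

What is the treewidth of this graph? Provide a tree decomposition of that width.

Treewidth 4.
Bags: B1 = {0, 1, 2, 3, 5}  B2 = {0, 1, 3, 4, 5}
Tree: B1–B2

Each bag holds 5 vertices, so the decomposition has width 4, which upper-bounds the treewidth. Conversely, {0, 1, 2, 3, 5} is a clique of size 5, and the vertices of any clique must share a bag in every tree decomposition; so some bag has ≥ 5 vertices and tw(G) ≥ 4. Hence tw(G) = 4 exactly.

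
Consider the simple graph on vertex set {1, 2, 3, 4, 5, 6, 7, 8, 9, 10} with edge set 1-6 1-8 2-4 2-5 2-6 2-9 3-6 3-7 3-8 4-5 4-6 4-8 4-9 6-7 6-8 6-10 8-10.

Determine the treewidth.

2

A width-2 tree decomposition is:
Bags: B1 = {4, 6, 8}  B2 = {2, 4, 6}  B3 = {2, 4, 5}  B4 = {3, 6, 8}  B5 = {1, 6, 8}  B6 = {6, 8, 10}  B7 = {2, 4, 9}  B8 = {3, 6, 7}
Tree: B1–B2, B2–B3, B1–B4, B4–B5, B1–B6, B2–B7, B4–B8
Each bag holds 3 vertices, so the decomposition has width 2, which upper-bounds the treewidth. Conversely, {2, 4, 9} is a clique of size 3, and the vertices of any clique must share a bag in every tree decomposition; so some bag has ≥ 3 vertices and tw(G) ≥ 2. Combining the bounds, tw(G) = 2.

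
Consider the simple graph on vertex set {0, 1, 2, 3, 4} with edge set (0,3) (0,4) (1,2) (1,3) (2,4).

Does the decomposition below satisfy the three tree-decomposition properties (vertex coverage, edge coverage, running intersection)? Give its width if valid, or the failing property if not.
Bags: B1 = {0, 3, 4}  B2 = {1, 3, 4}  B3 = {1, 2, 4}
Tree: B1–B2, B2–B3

Yes; width 2.

Every vertex of G appears in some bag (union = {0, 1, 2, 3, 4}); every edge is covered by a bag; and for each vertex v the set of bags containing v is connected in the bag tree. The decomposition is therefore valid. The largest bag has 3 vertices, so the width is 2.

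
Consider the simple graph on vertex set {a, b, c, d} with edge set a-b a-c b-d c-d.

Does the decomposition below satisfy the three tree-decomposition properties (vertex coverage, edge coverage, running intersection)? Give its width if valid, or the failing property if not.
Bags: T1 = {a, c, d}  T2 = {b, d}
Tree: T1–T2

A tree decomposition must satisfy three properties: every vertex lies in some bag; for every edge, both endpoints lie together in some bag; and for every vertex, the bags containing it form a connected subtree. Here edge (a,b) lies in no bag, so the decomposition is invalid.

No — edge (a,b) lies in no bag.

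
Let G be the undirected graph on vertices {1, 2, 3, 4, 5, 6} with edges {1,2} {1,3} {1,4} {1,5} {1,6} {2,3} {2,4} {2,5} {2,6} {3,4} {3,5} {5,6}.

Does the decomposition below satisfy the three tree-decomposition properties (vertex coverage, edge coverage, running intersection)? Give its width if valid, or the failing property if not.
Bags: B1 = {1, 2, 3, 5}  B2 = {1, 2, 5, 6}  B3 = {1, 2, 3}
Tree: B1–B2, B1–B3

No — vertex 4 appears in no bag.

A tree decomposition must satisfy three properties: every vertex lies in some bag; for every edge, both endpoints lie together in some bag; and for every vertex, the bags containing it form a connected subtree. Here vertex 4 appears in no bag, so the decomposition is invalid.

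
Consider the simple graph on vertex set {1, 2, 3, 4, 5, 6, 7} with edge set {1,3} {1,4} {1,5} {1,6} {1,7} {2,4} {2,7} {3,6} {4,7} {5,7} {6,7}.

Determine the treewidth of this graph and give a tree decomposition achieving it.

Treewidth 2.
One optimal decomposition is:
Bags: B1 = {1, 6, 7}  B2 = {1, 5, 7}  B3 = {1, 3, 6}  B4 = {1, 4, 7}  B5 = {2, 4, 7}
Tree: B1–B2, B1–B3, B2–B4, B4–B5

Each bag holds 3 vertices, so the decomposition has width 2, which upper-bounds the treewidth. On the other hand G contains the 3-clique {1, 3, 6}. A clique must lie in a single bag of any decomposition, so no decomposition can have width below 2. Combining the bounds, tw(G) = 2.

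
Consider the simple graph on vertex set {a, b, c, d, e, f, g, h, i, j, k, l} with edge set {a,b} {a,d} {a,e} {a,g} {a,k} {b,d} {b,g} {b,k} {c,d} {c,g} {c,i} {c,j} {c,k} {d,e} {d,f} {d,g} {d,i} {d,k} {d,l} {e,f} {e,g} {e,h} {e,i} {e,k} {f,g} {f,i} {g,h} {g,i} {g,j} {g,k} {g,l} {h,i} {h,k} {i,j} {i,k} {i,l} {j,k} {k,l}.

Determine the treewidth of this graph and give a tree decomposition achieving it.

The largest bag has 5 vertices, giving width 4; this decomposition certifies tw(G) ≤ 4. On the other hand G contains the 5-clique {d, e, f, g, i}. A clique must lie in a single bag of any decomposition, so no decomposition can have width below 4. Therefore the treewidth is 4.

Treewidth 4.
Bags: B1 = {a, d, e, g, k}  B2 = {d, e, g, i, k}  B3 = {d, e, f, g, i}  B4 = {e, g, h, i, k}  B5 = {c, d, g, i, k}  B6 = {c, g, i, j, k}  B7 = {d, g, i, k, l}  B8 = {a, b, d, g, k}
Tree: B1–B2, B2–B3, B2–B4, B2–B5, B5–B6, B5–B7, B1–B8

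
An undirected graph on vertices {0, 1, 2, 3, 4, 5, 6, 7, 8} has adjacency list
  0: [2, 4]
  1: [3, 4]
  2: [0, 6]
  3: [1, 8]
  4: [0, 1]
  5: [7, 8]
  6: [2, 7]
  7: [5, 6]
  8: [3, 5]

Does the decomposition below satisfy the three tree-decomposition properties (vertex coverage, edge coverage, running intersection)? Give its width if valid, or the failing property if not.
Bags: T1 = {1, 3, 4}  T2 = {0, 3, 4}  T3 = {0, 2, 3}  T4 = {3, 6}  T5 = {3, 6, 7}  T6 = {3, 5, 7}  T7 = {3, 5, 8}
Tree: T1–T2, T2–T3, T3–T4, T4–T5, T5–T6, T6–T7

No — edge (2,6) lies in no bag.

A tree decomposition must satisfy three properties: every vertex lies in some bag; for every edge, both endpoints lie together in some bag; and for every vertex, the bags containing it form a connected subtree. Here edge (2,6) lies in no bag, so the decomposition is invalid.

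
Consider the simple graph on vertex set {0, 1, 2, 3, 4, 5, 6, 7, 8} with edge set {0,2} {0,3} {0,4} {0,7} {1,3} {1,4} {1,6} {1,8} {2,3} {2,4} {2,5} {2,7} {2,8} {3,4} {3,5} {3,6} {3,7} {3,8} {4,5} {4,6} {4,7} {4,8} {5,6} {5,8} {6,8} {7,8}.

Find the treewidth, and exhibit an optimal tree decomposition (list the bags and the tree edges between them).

Treewidth 4.
One such decomposition:
Bags: B1 = {2, 3, 4, 7, 8}  B2 = {2, 3, 4, 5, 8}  B3 = {3, 4, 5, 6, 8}  B4 = {1, 3, 4, 6, 8}  B5 = {0, 2, 3, 4, 7}
Tree: B1–B2, B2–B3, B3–B4, B1–B5

Every bag has size at most 5, so the width is 5 − 1 = 4 and tw(G) ≤ 4. Conversely, {0, 2, 3, 4, 7} is a clique of size 5, and the vertices of any clique must share a bag in every tree decomposition; so some bag has ≥ 5 vertices and tw(G) ≥ 4. The upper and lower bounds meet at 4, so that is the treewidth.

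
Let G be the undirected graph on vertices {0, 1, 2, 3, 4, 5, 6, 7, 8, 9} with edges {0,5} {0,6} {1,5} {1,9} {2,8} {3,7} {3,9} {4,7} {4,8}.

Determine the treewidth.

A width-1 tree decomposition is:
Bags: B1 = {0, 6}  B2 = {0, 5}  B3 = {1, 5}  B4 = {1, 9}  B5 = {3, 9}  B6 = {3, 7}  B7 = {4, 7}  B8 = {4, 8}  B9 = {2, 8}
Tree: B1–B2, B2–B3, B3–B4, B4–B5, B5–B6, B6–B7, B7–B8, B8–B9
Every bag has size at most 2, so the width is 2 − 1 = 1 and tw(G) ≤ 1. Since G has at least one edge (e.g. 6–0), it is not an edgeless graph, so tw(G) ≥ 1. Therefore the treewidth is 1.

1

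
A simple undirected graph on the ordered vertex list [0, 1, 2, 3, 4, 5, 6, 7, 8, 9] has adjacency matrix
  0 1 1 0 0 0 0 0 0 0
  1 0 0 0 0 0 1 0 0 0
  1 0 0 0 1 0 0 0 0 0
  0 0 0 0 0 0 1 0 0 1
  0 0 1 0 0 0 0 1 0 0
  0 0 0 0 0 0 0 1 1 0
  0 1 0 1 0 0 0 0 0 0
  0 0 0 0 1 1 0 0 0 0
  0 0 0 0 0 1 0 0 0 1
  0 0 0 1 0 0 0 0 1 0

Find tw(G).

A width-2 tree decomposition is:
Bags: B1 = {1, 3, 6}  B2 = {1, 3, 9}  B3 = {1, 8, 9}  B4 = {1, 5, 8}  B5 = {1, 5, 7}  B6 = {1, 4, 7}  B7 = {1, 2, 4}  B8 = {0, 1, 2}
Tree: B1–B2, B2–B3, B3–B4, B4–B5, B5–B6, B6–B7, B7–B8
Every bag has size at most 3, so the width is 3 − 1 = 2 and tw(G) ≤ 2. For the lower bound, G contains the cycle 1–6–3–9–8–5–7–4–2–0–1, so G is not a forest; only forests have treewidth ≤ 1, hence tw(G) ≥ 2. The upper and lower bounds meet at 2, so that is the treewidth.

2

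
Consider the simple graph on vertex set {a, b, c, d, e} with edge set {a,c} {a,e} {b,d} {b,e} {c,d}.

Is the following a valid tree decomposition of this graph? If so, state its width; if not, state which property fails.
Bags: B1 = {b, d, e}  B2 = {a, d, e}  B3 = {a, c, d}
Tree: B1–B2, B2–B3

Checking the three conditions: (i) the bags cover all of {a, b, c, d, e}; (ii) for each edge, some bag contains both endpoints; (iii) the bags containing any fixed vertex form a subtree. All hold, so the decomposition is valid with width 3 − 1 = 2.

Yes; width 2.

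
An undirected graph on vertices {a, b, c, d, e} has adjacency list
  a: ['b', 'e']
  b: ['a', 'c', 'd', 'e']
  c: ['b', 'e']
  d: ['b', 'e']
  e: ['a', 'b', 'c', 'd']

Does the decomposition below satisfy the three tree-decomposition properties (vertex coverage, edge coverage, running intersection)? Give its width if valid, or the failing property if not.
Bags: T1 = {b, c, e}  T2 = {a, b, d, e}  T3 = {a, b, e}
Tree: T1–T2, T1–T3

A tree decomposition must satisfy three properties: every vertex lies in some bag; for every edge, both endpoints lie together in some bag; and for every vertex, the bags containing it form a connected subtree. Here bags containing vertex a are not connected in the tree, so the decomposition is invalid.

No — bags containing vertex a are not connected in the tree.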